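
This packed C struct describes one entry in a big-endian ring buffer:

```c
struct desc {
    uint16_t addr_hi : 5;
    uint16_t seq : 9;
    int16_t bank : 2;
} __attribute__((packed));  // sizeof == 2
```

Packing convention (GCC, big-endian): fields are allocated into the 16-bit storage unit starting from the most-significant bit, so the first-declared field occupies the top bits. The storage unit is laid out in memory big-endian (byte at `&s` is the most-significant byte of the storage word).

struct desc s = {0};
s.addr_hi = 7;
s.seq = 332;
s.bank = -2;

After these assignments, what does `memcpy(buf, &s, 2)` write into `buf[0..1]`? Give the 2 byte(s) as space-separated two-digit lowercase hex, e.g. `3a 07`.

3d 32

addr_hi:5 = 7 → 0x7 << 11 → word 0x3800
seq:9 = 332 → 0x14c << 2 → word 0x3d30
bank:2 = -2 → 0x2 << 0 → word 0x3d32
word = 0x3d32 → big-endian bytes:
  [0]=0x3d  [1]=0x32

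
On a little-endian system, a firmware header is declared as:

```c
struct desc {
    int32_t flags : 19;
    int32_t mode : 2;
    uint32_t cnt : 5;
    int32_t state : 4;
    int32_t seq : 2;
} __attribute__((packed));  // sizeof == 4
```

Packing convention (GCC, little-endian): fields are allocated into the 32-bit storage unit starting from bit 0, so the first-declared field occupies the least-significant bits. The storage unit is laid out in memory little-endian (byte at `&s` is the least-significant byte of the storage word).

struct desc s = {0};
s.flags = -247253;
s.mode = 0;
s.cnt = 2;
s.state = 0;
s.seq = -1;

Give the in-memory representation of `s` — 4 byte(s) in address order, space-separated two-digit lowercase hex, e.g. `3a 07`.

2b 3a 44 c0

flags:19 = -247253 → 0x43a2b << 0 → word 0x00043a2b
mode:2 = 0 → 0x0 << 19 → word 0x00043a2b
cnt:5 = 2 → 0x2 << 21 → word 0x00443a2b
state:4 = 0 → 0x0 << 26 → word 0x00443a2b
seq:2 = -1 → 0x3 << 30 → word 0xc0443a2b
word = 0xc0443a2b → little-endian bytes:
  [0]=0x2b  [1]=0x3a  [2]=0x44  [3]=0xc0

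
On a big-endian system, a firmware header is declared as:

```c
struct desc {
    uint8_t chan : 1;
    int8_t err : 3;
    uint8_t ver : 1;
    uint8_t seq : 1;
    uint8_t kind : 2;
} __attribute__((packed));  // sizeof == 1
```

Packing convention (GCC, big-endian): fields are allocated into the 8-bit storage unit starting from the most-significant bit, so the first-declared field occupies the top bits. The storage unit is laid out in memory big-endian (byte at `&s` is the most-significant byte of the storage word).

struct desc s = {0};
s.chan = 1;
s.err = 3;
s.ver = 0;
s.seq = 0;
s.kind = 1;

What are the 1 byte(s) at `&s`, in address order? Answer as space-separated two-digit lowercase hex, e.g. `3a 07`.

chan:1 = 1 → 0x1 << 7 → word 0x80
err:3 = 3 → 0x3 << 4 → word 0xb0
ver:1 = 0 → 0x0 << 3 → word 0xb0
seq:1 = 0 → 0x0 << 2 → word 0xb0
kind:2 = 1 → 0x1 << 0 → word 0xb1
word = 0xb1 → big-endian bytes:
  [0]=0xb1

b1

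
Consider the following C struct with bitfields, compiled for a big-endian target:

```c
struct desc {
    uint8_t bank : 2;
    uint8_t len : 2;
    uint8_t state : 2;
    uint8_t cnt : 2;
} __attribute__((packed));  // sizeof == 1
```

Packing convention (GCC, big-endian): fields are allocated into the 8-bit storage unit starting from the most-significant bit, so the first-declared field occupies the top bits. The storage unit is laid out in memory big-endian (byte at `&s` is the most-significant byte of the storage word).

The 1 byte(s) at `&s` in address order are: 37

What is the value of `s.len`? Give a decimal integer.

3

[0]=0x37 (big-endian) → word 0x37
bank:2 @ bit 6 → (0x37>>6)&0x3 = 0x0
len:2 @ bit 4 → (0x37>>4)&0x3 = 0x3  ←
state:2 @ bit 2 → (0x37>>2)&0x3 = 0x1
cnt:2 @ bit 0 → (0x37>>0)&0x3 = 0x3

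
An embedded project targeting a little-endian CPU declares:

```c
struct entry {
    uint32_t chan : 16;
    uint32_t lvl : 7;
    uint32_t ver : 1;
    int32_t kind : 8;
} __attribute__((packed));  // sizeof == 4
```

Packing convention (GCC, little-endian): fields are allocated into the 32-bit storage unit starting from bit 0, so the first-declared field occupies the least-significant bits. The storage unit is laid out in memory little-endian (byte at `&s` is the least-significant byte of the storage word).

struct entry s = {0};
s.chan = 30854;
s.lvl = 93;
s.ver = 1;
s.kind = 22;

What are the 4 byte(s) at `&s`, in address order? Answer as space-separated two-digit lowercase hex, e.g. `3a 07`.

[0+:16] chan=30854 & 0xffff = 0x7886; word=0x00007886
[16+:7] lvl=93 & 0x7f = 0x5d; word=0x005d7886
[23+:1] ver=1 & 0x1 = 0x1; word=0x00dd7886
[24+:8] kind=22 & 0xff = 0x16; word=0x16dd7886
word = 0x16dd7886 → little-endian bytes:
  [0]=0x86  [1]=0x78  [2]=0xdd  [3]=0x16

86 78 dd 16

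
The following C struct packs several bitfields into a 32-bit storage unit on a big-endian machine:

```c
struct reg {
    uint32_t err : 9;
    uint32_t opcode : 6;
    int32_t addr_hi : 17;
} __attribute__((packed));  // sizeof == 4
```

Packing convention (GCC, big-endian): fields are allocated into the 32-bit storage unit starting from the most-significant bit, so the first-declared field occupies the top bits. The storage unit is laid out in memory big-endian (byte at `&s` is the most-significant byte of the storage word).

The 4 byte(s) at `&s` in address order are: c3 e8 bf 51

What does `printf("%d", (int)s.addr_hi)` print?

48977

[0]=0xc3 [1]=0xe8 [2]=0xbf [3]=0x51 (big-endian) → word 0xc3e8bf51
err [23+:9] = (word>>23) & 0x1ff = 391
opcode [17+:6] = (word>>17) & 0x3f = 52
addr_hi [0+:17] = (word>>0) & 0x1ffff = 48977  ←
addr_hi signed 17b, MSB=0: value = 48977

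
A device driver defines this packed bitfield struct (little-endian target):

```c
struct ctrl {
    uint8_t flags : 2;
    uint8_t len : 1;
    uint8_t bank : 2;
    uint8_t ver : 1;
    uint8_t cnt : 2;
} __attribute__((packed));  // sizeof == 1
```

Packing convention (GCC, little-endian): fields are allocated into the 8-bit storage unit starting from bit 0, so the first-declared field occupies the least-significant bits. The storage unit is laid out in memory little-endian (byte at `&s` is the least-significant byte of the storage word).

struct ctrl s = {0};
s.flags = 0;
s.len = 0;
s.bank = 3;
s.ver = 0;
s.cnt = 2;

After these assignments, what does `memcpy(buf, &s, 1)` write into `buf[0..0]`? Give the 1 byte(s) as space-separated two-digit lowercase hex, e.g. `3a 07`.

98

flags:2 = 0 → 0x0 << 0 → word 0x00
len:1 = 0 → 0x0 << 2 → word 0x00
bank:2 = 3 → 0x3 << 3 → word 0x18
ver:1 = 0 → 0x0 << 5 → word 0x18
cnt:2 = 2 → 0x2 << 6 → word 0x98
word = 0x98 → little-endian bytes:
  [0]=0x98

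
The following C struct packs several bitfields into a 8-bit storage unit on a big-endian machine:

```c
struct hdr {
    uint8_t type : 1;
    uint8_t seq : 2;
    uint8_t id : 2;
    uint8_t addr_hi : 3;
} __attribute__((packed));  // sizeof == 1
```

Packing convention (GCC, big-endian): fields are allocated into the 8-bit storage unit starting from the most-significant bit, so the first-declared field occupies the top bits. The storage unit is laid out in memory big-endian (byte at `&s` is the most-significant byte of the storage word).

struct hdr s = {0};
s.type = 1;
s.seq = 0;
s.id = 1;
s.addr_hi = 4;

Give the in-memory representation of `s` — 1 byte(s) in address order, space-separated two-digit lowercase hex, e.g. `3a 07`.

type:1 = 1 → 0x1 << 7 → word 0x80
seq:2 = 0 → 0x0 << 5 → word 0x80
id:2 = 1 → 0x1 << 3 → word 0x88
addr_hi:3 = 4 → 0x4 << 0 → word 0x8c
word = 0x8c → big-endian bytes:
  [0]=0x8c

8c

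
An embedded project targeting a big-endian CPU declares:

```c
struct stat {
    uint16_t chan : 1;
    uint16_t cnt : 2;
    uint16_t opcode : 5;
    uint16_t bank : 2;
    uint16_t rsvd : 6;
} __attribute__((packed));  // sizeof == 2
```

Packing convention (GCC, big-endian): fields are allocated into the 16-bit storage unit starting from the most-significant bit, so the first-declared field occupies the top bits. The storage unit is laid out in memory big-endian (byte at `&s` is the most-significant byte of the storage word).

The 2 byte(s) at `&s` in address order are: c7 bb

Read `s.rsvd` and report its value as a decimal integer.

[0]=0xc7 [1]=0xbb (big-endian) → word 0xc7bb
chan [15+:1] = (word>>15) & 0x1 = 1
cnt [13+:2] = (word>>13) & 0x3 = 2
opcode [8+:5] = (word>>8) & 0x1f = 7
bank [6+:2] = (word>>6) & 0x3 = 2
rsvd [0+:6] = (word>>0) & 0x3f = 59  ←

59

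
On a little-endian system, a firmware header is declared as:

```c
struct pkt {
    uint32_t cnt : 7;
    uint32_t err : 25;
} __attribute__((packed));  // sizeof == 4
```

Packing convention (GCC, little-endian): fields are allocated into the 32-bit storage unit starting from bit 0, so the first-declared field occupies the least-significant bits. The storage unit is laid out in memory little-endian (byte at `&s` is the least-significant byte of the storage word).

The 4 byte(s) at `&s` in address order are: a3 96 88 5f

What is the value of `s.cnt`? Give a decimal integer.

35

[0]=0xa3 [1]=0x96 [2]=0x88 [3]=0x5f (little-endian) → word 0x5f8896a3
cnt:7 @ bit 0 → (0x5f8896a3>>0)&0x7f = 0x23  ←
err:25 @ bit 7 → (0x5f8896a3>>7)&0x1ffffff = 0xbf112d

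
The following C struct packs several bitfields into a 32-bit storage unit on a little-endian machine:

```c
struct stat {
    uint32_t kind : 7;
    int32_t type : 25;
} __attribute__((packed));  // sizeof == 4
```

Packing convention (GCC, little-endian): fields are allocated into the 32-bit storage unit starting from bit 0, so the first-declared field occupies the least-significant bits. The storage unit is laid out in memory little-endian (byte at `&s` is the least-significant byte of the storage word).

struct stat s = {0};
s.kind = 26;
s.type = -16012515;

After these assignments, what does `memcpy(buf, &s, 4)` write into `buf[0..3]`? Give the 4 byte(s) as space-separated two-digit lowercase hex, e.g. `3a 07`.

9a 8e d5 85

[0+:7] kind=26 & 0x7f = 0x1a; word=0x0000001a
[7+:25] type=-16012515 & 0x1ffffff = 0x10bab1d; word=0x85d58e9a
word = 0x85d58e9a → little-endian bytes:
  [0]=0x9a  [1]=0x8e  [2]=0xd5  [3]=0x85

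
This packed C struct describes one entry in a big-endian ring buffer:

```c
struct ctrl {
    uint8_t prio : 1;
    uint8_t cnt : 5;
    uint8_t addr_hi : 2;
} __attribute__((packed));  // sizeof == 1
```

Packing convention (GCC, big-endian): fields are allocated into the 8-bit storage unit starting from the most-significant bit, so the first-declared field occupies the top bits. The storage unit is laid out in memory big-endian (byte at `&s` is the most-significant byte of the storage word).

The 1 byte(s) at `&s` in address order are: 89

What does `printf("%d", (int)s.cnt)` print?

2

[0]=0x89 (big-endian) → word 0x89
prio [7+:1] = (word>>7) & 0x1 = 1
cnt [2+:5] = (word>>2) & 0x1f = 2  ←
addr_hi [0+:2] = (word>>0) & 0x3 = 1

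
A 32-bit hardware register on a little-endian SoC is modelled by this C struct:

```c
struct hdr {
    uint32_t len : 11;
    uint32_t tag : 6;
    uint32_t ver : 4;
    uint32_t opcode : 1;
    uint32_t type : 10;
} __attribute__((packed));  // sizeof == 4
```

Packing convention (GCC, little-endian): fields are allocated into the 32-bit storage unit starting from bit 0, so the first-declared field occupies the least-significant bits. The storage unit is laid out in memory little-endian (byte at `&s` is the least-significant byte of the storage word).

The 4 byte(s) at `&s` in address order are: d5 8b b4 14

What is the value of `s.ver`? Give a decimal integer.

[0]=0xd5 [1]=0x8b [2]=0xb4 [3]=0x14 (little-endian) → word 0x14b48bd5
len [0+:11] = (word>>0) & 0x7ff = 981
tag [11+:6] = (word>>11) & 0x3f = 17
ver [17+:4] = (word>>17) & 0xf = 10  ←
opcode [21+:1] = (word>>21) & 0x1 = 1
type [22+:10] = (word>>22) & 0x3ff = 82

10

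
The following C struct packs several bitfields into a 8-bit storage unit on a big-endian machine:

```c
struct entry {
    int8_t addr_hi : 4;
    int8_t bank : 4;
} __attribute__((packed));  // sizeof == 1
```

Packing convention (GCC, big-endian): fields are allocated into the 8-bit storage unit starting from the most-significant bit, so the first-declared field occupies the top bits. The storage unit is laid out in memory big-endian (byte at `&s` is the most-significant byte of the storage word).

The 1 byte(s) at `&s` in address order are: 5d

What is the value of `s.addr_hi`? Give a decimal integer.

[0]=0x5d (big-endian) → word 0x5d
addr_hi [4+:4] = (word>>4) & 0xf = 5  ←
bank [0+:4] = (word>>0) & 0xf = 13
addr_hi signed 4b, MSB=0: value = 5

5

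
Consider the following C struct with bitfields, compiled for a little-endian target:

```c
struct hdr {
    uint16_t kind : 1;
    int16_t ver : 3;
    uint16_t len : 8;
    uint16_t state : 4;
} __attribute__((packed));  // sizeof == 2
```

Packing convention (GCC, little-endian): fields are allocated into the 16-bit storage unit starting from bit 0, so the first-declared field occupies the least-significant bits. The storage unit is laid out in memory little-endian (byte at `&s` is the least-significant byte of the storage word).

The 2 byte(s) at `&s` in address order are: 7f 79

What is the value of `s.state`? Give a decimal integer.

[0]=0x7f [1]=0x79 (little-endian) → word 0x797f
kind [0+:1] = (word>>0) & 0x1 = 1
ver [1+:3] = (word>>1) & 0x7 = 7
len [4+:8] = (word>>4) & 0xff = 151
state [12+:4] = (word>>12) & 0xf = 7  ←

7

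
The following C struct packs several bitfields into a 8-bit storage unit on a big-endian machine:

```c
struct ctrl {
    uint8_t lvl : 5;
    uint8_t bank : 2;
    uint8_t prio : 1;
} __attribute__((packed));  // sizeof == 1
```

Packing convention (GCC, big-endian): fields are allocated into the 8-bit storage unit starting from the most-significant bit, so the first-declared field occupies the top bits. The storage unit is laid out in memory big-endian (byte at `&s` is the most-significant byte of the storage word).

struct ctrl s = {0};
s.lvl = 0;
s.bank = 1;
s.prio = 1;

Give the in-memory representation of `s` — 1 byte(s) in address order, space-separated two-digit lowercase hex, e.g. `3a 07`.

03

[3+:5] lvl=0 & 0x1f = 0x0; word=0x00
[1+:2] bank=1 & 0x3 = 0x1; word=0x02
[0+:1] prio=1 & 0x1 = 0x1; word=0x03
word = 0x03 → big-endian bytes:
  [0]=0x03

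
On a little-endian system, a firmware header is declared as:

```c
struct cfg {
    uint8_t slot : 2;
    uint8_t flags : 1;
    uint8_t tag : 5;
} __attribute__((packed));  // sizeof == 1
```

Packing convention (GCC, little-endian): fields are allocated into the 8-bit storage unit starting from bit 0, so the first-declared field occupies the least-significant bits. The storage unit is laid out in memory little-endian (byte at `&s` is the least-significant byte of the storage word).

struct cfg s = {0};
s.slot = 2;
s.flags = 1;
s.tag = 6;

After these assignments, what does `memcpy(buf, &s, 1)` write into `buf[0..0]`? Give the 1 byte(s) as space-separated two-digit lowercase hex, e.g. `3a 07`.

slot (2b) val=2 bits=0x2 at bit 0: 0x02
flags (1b) val=1 bits=0x1 at bit 2: 0x06
tag (5b) val=6 bits=0x6 at bit 3: 0x36
word = 0x36 → little-endian bytes:
  [0]=0x36

36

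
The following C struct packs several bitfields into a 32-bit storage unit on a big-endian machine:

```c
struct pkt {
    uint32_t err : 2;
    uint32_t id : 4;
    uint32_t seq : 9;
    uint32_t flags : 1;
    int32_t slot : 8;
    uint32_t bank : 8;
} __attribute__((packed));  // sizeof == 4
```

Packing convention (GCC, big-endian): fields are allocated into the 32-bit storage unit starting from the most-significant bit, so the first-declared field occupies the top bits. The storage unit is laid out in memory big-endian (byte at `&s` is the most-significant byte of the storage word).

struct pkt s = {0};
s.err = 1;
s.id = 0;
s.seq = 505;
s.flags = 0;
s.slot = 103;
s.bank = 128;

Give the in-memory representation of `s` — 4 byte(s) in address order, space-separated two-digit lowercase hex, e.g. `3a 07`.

43 f2 67 80

err (2b) val=1 bits=0x1 at bit 30: 0x40000000
id (4b) val=0 bits=0x0 at bit 26: 0x40000000
seq (9b) val=505 bits=0x1f9 at bit 17: 0x43f20000
flags (1b) val=0 bits=0x0 at bit 16: 0x43f20000
slot (8b) val=103 bits=0x67 at bit 8: 0x43f26700
bank (8b) val=128 bits=0x80 at bit 0: 0x43f26780
word = 0x43f26780 → big-endian bytes:
  [0]=0x43  [1]=0xf2  [2]=0x67  [3]=0x80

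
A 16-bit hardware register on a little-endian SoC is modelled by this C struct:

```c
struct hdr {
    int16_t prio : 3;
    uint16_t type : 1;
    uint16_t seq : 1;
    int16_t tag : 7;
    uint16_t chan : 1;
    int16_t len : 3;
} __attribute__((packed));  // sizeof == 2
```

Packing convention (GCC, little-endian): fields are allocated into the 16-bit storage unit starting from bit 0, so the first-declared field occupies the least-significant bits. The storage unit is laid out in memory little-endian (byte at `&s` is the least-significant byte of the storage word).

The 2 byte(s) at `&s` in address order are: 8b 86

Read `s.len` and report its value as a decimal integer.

-4

[0]=0x8b [1]=0x86 (little-endian) → word 0x868b
prio:3 @ bit 0 → (0x868b>>0)&0x7 = 0x3
type:1 @ bit 3 → (0x868b>>3)&0x1 = 0x1
seq:1 @ bit 4 → (0x868b>>4)&0x1 = 0x0
tag:7 @ bit 5 → (0x868b>>5)&0x7f = 0x34
chan:1 @ bit 12 → (0x868b>>12)&0x1 = 0x0
len:3 @ bit 13 → (0x868b>>13)&0x7 = 0x4  ←
len signed 3b, MSB=1: 4 - 8 = -4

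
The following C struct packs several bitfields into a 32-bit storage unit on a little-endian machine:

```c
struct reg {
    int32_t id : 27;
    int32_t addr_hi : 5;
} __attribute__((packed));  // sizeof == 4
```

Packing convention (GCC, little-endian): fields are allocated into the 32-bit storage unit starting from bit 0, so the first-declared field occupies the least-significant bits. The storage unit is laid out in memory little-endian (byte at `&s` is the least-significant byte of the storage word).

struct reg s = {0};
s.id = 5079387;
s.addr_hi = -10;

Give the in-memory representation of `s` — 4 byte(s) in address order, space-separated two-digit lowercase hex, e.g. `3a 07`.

id:27 = 5079387 → 0x4d815b << 0 → word 0x004d815b
addr_hi:5 = -10 → 0x16 << 27 → word 0xb04d815b
word = 0xb04d815b → little-endian bytes:
  [0]=0x5b  [1]=0x81  [2]=0x4d  [3]=0xb0

5b 81 4d b0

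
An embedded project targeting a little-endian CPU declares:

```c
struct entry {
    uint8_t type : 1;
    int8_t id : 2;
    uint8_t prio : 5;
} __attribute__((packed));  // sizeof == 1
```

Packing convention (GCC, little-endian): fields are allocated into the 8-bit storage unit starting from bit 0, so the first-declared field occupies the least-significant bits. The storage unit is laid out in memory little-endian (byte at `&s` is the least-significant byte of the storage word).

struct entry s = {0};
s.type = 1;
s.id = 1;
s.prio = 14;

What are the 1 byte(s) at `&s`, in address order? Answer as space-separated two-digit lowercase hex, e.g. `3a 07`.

73

type (1b) val=1 bits=0x1 at bit 0: 0x01
id (2b) val=1 bits=0x1 at bit 1: 0x03
prio (5b) val=14 bits=0xe at bit 3: 0x73
word = 0x73 → little-endian bytes:
  [0]=0x73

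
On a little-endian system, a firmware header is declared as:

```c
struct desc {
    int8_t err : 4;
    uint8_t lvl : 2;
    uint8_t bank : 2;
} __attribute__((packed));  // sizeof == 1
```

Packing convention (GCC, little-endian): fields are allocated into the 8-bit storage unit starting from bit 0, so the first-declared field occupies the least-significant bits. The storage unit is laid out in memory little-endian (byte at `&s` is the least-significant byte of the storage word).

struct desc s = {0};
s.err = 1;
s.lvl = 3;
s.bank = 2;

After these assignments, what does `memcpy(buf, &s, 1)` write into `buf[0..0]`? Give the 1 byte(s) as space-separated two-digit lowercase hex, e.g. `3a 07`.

b1

err (4b) val=1 bits=0x1 at bit 0: 0x01
lvl (2b) val=3 bits=0x3 at bit 4: 0x31
bank (2b) val=2 bits=0x2 at bit 6: 0xb1
word = 0xb1 → little-endian bytes:
  [0]=0xb1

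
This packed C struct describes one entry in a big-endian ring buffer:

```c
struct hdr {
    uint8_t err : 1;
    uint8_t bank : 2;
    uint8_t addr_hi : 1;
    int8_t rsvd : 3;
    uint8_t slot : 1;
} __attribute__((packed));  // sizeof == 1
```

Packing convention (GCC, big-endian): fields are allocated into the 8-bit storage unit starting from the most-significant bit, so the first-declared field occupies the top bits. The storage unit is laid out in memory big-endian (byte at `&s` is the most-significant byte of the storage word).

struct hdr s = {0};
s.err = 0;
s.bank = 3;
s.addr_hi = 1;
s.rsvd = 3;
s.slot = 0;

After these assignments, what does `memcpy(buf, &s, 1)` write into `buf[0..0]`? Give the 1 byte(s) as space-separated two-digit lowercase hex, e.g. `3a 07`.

76

[7+:1] err=0 & 0x1 = 0x0; word=0x00
[5+:2] bank=3 & 0x3 = 0x3; word=0x60
[4+:1] addr_hi=1 & 0x1 = 0x1; word=0x70
[1+:3] rsvd=3 & 0x7 = 0x3; word=0x76
[0+:1] slot=0 & 0x1 = 0x0; word=0x76
word = 0x76 → big-endian bytes:
  [0]=0x76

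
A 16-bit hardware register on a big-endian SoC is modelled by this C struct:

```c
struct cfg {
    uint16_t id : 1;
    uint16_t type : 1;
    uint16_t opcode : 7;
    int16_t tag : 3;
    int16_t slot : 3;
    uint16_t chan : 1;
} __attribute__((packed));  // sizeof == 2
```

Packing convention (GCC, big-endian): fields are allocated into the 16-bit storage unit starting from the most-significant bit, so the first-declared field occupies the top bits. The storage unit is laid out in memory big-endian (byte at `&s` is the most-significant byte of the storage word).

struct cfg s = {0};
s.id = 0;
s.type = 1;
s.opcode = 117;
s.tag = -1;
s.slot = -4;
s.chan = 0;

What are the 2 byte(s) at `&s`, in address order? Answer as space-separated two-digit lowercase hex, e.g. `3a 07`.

id (1b) val=0 bits=0x0 at bit 15: 0x0000
type (1b) val=1 bits=0x1 at bit 14: 0x4000
opcode (7b) val=117 bits=0x75 at bit 7: 0x7a80
tag (3b) val=-1 bits=0x7 at bit 4: 0x7af0
slot (3b) val=-4 bits=0x4 at bit 1: 0x7af8
chan (1b) val=0 bits=0x0 at bit 0: 0x7af8
word = 0x7af8 → big-endian bytes:
  [0]=0x7a  [1]=0xf8

7a f8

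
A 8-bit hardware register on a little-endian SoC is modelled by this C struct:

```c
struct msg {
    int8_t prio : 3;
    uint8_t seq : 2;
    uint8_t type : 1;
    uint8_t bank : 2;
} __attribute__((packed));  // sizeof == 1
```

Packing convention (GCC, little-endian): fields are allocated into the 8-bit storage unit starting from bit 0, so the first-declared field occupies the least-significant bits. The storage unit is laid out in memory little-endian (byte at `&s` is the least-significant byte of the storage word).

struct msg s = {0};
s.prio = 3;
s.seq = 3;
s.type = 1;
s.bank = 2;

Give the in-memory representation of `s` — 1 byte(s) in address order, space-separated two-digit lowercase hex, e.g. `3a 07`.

prio:3 = 3 → 0x3 << 0 → word 0x03
seq:2 = 3 → 0x3 << 3 → word 0x1b
type:1 = 1 → 0x1 << 5 → word 0x3b
bank:2 = 2 → 0x2 << 6 → word 0xbb
word = 0xbb → little-endian bytes:
  [0]=0xbb

bb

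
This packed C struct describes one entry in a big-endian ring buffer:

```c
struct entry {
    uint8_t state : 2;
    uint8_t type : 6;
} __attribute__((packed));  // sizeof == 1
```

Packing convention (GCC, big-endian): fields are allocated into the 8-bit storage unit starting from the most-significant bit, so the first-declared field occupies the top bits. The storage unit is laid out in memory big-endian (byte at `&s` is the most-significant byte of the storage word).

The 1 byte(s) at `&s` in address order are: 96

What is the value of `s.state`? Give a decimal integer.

2

[0]=0x96 (big-endian) → word 0x96
state [6+:2] = (word>>6) & 0x3 = 2  ←
type [0+:6] = (word>>0) & 0x3f = 22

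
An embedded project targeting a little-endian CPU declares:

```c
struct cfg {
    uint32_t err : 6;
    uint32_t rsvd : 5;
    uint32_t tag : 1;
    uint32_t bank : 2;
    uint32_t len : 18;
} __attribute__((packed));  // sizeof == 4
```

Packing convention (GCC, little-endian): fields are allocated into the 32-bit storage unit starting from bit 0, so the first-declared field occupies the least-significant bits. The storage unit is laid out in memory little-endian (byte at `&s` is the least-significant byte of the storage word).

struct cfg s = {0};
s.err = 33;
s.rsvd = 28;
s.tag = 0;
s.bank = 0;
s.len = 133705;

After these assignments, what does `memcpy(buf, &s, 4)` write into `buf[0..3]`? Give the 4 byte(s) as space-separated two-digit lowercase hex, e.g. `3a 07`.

err (6b) val=33 bits=0x21 at bit 0: 0x00000021
rsvd (5b) val=28 bits=0x1c at bit 6: 0x00000721
tag (1b) val=0 bits=0x0 at bit 11: 0x00000721
bank (2b) val=0 bits=0x0 at bit 12: 0x00000721
len (18b) val=133705 bits=0x20a49 at bit 14: 0x82924721
word = 0x82924721 → little-endian bytes:
  [0]=0x21  [1]=0x47  [2]=0x92  [3]=0x82

21 47 92 82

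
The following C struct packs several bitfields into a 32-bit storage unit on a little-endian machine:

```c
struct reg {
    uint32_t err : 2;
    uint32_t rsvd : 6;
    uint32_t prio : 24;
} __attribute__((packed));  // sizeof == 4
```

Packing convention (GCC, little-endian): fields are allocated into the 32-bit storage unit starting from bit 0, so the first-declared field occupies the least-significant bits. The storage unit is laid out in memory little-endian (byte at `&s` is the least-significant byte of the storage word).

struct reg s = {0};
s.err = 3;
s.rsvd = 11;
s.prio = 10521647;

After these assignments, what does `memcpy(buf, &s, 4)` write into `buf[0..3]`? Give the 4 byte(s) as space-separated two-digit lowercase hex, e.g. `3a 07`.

2f 2f 8c a0

[0+:2] err=3 & 0x3 = 0x3; word=0x00000003
[2+:6] rsvd=11 & 0x3f = 0xb; word=0x0000002f
[8+:24] prio=10521647 & 0xffffff = 0xa08c2f; word=0xa08c2f2f
word = 0xa08c2f2f → little-endian bytes:
  [0]=0x2f  [1]=0x2f  [2]=0x8c  [3]=0xa0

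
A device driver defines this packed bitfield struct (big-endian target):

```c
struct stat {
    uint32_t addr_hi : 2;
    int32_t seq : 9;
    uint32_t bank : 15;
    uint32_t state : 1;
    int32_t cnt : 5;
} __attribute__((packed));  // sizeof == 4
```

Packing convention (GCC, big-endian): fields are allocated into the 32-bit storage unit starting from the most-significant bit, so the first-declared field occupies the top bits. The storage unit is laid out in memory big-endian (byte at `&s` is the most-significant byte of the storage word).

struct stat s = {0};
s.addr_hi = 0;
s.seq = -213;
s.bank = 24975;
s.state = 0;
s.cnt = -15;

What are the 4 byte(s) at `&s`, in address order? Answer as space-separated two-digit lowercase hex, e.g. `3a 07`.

25 78 63 d1

addr_hi:2 = 0 → 0x0 << 30 → word 0x00000000
seq:9 = -213 → 0x12b << 21 → word 0x25600000
bank:15 = 24975 → 0x618f << 6 → word 0x257863c0
state:1 = 0 → 0x0 << 5 → word 0x257863c0
cnt:5 = -15 → 0x11 << 0 → word 0x257863d1
word = 0x257863d1 → big-endian bytes:
  [0]=0x25  [1]=0x78  [2]=0x63  [3]=0xd1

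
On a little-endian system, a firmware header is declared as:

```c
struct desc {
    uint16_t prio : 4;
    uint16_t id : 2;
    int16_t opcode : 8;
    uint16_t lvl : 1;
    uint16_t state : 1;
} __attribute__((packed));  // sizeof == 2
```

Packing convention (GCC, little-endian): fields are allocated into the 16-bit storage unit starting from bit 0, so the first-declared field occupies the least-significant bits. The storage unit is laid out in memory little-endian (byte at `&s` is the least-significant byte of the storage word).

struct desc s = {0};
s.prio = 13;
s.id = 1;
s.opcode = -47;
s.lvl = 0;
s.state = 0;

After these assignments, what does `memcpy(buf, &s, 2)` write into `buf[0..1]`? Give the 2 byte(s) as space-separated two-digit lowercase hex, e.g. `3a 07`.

prio (4b) val=13 bits=0xd at bit 0: 0x000d
id (2b) val=1 bits=0x1 at bit 4: 0x001d
opcode (8b) val=-47 bits=0xd1 at bit 6: 0x345d
lvl (1b) val=0 bits=0x0 at bit 14: 0x345d
state (1b) val=0 bits=0x0 at bit 15: 0x345d
word = 0x345d → little-endian bytes:
  [0]=0x5d  [1]=0x34

5d 34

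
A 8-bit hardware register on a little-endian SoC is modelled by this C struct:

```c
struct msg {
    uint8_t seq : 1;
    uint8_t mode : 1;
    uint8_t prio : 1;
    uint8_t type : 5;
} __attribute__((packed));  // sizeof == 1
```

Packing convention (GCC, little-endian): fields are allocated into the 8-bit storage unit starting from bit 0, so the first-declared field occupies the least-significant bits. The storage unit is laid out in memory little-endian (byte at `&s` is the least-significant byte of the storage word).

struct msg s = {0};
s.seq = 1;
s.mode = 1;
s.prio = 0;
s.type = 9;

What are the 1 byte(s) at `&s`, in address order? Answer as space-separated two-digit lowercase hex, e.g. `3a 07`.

[0+:1] seq=1 & 0x1 = 0x1; word=0x01
[1+:1] mode=1 & 0x1 = 0x1; word=0x03
[2+:1] prio=0 & 0x1 = 0x0; word=0x03
[3+:5] type=9 & 0x1f = 0x9; word=0x4b
word = 0x4b → little-endian bytes:
  [0]=0x4b

4b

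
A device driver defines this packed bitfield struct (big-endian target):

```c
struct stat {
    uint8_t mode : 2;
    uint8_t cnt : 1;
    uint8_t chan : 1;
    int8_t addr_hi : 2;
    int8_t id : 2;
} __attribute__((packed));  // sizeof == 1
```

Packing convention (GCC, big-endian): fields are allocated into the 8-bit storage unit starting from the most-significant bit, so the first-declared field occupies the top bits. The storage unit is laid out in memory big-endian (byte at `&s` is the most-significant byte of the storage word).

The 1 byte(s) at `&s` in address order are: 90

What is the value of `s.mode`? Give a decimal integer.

2

[0]=0x90 (big-endian) → word 0x90
mode:2 @ bit 6 → (0x90>>6)&0x3 = 0x2  ←
cnt:1 @ bit 5 → (0x90>>5)&0x1 = 0x0
chan:1 @ bit 4 → (0x90>>4)&0x1 = 0x1
addr_hi:2 @ bit 2 → (0x90>>2)&0x3 = 0x0
id:2 @ bit 0 → (0x90>>0)&0x3 = 0x0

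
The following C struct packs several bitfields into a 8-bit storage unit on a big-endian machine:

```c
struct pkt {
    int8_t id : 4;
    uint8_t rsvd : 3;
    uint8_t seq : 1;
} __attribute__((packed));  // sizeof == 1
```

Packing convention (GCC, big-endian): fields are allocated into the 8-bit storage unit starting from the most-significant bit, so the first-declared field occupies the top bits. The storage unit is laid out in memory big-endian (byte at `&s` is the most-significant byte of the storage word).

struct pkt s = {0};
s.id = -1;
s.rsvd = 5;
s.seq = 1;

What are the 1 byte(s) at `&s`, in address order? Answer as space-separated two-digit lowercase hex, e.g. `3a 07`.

fb

id (4b) val=-1 bits=0xf at bit 4: 0xf0
rsvd (3b) val=5 bits=0x5 at bit 1: 0xfa
seq (1b) val=1 bits=0x1 at bit 0: 0xfb
word = 0xfb → big-endian bytes:
  [0]=0xfb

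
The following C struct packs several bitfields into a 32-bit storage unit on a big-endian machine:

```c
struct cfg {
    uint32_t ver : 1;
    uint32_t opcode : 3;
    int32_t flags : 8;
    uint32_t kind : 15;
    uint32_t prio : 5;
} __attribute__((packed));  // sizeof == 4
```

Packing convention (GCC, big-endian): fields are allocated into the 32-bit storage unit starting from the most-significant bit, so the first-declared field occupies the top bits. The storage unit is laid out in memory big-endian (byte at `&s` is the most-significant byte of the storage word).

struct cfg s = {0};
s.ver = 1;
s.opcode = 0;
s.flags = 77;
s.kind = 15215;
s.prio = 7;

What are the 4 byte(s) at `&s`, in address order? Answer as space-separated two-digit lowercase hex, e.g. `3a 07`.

[31+:1] ver=1 & 0x1 = 0x1; word=0x80000000
[28+:3] opcode=0 & 0x7 = 0x0; word=0x80000000
[20+:8] flags=77 & 0xff = 0x4d; word=0x84d00000
[5+:15] kind=15215 & 0x7fff = 0x3b6f; word=0x84d76de0
[0+:5] prio=7 & 0x1f = 0x7; word=0x84d76de7
word = 0x84d76de7 → big-endian bytes:
  [0]=0x84  [1]=0xd7  [2]=0x6d  [3]=0xe7

84 d7 6d e7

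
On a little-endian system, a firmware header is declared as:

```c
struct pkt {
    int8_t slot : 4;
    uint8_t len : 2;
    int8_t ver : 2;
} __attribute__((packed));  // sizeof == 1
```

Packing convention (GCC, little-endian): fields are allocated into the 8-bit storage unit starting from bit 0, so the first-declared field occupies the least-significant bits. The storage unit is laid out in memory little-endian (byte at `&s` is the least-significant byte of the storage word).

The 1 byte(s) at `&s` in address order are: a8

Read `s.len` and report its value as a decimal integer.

2

[0]=0xa8 (little-endian) → word 0xa8
slot [0+:4] = (word>>0) & 0xf = 8
len [4+:2] = (word>>4) & 0x3 = 2  ←
ver [6+:2] = (word>>6) & 0x3 = 2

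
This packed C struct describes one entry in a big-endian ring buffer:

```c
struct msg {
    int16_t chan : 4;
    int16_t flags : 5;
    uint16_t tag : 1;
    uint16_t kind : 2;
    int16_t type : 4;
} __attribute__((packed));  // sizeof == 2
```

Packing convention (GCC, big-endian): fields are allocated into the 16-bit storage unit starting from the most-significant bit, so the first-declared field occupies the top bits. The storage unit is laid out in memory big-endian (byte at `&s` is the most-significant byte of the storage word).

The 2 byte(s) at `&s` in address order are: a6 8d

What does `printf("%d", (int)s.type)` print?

[0]=0xa6 [1]=0x8d (big-endian) → word 0xa68d
chan [12+:4] = (word>>12) & 0xf = 10
flags [7+:5] = (word>>7) & 0x1f = 13
tag [6+:1] = (word>>6) & 0x1 = 0
kind [4+:2] = (word>>4) & 0x3 = 0
type [0+:4] = (word>>0) & 0xf = 13  ←
type signed 4b, MSB=1: 13 - 16 = -3

-3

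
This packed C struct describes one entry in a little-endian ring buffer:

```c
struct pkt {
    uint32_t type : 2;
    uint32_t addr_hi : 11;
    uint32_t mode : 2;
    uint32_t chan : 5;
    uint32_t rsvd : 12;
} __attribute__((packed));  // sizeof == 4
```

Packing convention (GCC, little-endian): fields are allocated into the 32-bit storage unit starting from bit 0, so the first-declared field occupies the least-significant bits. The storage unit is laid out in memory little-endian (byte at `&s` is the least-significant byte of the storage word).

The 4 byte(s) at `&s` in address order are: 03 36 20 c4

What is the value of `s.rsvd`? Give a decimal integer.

[0]=0x03 [1]=0x36 [2]=0x20 [3]=0xc4 (little-endian) → word 0xc4203603
type [0+:2] = (word>>0) & 0x3 = 3
addr_hi [2+:11] = (word>>2) & 0x7ff = 1408
mode [13+:2] = (word>>13) & 0x3 = 1
chan [15+:5] = (word>>15) & 0x1f = 0
rsvd [20+:12] = (word>>20) & 0xfff = 3138  ←

3138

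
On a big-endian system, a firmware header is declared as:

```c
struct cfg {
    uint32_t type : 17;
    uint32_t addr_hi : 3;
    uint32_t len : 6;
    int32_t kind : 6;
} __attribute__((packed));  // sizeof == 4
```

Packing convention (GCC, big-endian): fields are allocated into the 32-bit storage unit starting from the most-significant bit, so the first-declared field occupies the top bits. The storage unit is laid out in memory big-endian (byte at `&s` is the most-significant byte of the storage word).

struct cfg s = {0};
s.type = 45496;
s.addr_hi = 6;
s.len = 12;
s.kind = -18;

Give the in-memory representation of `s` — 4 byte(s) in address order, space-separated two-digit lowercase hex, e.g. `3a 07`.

58 dc 63 2e

type (17b) val=45496 bits=0xb1b8 at bit 15: 0x58dc0000
addr_hi (3b) val=6 bits=0x6 at bit 12: 0x58dc6000
len (6b) val=12 bits=0xc at bit 6: 0x58dc6300
kind (6b) val=-18 bits=0x2e at bit 0: 0x58dc632e
word = 0x58dc632e → big-endian bytes:
  [0]=0x58  [1]=0xdc  [2]=0x63  [3]=0x2e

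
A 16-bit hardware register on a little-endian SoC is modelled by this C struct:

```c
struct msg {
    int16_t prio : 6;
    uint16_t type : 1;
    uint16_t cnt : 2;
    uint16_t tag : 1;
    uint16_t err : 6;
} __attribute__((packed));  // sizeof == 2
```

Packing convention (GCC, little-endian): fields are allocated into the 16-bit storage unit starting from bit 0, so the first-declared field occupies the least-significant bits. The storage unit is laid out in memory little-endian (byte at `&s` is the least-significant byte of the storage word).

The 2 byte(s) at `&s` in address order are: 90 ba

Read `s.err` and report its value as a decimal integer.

[0]=0x90 [1]=0xba (little-endian) → word 0xba90
prio:6 @ bit 0 → (0xba90>>0)&0x3f = 0x10
type:1 @ bit 6 → (0xba90>>6)&0x1 = 0x0
cnt:2 @ bit 7 → (0xba90>>7)&0x3 = 0x1
tag:1 @ bit 9 → (0xba90>>9)&0x1 = 0x1
err:6 @ bit 10 → (0xba90>>10)&0x3f = 0x2e  ←

46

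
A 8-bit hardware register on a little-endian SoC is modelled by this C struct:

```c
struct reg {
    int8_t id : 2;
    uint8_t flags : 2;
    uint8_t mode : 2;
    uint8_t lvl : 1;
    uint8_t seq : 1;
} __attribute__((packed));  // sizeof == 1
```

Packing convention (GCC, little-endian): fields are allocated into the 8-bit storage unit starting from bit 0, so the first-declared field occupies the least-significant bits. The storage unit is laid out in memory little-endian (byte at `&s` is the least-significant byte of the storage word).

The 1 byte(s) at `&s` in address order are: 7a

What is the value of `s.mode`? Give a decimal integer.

[0]=0x7a (little-endian) → word 0x7a
id [0+:2] = (word>>0) & 0x3 = 2
flags [2+:2] = (word>>2) & 0x3 = 2
mode [4+:2] = (word>>4) & 0x3 = 3  ←
lvl [6+:1] = (word>>6) & 0x1 = 1
seq [7+:1] = (word>>7) & 0x1 = 0

3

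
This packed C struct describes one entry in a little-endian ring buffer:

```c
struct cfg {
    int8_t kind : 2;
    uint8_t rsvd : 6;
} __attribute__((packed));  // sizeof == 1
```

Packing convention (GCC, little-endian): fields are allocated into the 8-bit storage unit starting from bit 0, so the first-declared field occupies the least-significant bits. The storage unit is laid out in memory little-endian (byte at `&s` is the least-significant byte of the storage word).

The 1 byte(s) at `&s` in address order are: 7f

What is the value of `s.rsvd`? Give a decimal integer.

[0]=0x7f (little-endian) → word 0x7f
kind:2 @ bit 0 → (0x7f>>0)&0x3 = 0x3
rsvd:6 @ bit 2 → (0x7f>>2)&0x3f = 0x1f  ←

31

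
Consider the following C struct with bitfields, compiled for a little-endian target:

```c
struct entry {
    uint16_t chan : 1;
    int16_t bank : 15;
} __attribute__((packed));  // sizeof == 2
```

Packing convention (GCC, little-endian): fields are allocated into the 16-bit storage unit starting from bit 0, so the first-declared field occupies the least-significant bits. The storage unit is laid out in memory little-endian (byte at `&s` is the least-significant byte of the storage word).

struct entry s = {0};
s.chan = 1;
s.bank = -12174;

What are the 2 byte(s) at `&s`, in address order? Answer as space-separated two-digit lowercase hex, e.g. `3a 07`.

e5 a0

[0+:1] chan=1 & 0x1 = 0x1; word=0x0001
[1+:15] bank=-12174 & 0x7fff = 0x5072; word=0xa0e5
word = 0xa0e5 → little-endian bytes:
  [0]=0xe5  [1]=0xa0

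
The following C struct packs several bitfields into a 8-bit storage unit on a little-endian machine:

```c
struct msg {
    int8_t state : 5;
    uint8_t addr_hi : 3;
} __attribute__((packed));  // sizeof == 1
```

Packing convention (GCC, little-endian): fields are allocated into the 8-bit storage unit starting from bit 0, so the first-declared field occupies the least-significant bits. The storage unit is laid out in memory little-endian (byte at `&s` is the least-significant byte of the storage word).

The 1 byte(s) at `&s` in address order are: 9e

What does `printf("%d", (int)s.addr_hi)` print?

[0]=0x9e (little-endian) → word 0x9e
state [0+:5] = (word>>0) & 0x1f = 30
addr_hi [5+:3] = (word>>5) & 0x7 = 4  ←

4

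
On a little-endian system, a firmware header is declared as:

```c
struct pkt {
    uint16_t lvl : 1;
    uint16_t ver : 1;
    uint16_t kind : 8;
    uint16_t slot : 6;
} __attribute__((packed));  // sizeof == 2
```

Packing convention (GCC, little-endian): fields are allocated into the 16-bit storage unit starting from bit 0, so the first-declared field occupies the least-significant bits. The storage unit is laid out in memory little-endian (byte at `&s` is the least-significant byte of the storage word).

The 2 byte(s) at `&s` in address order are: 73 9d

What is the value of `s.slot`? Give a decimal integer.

[0]=0x73 [1]=0x9d (little-endian) → word 0x9d73
lvl [0+:1] = (word>>0) & 0x1 = 1
ver [1+:1] = (word>>1) & 0x1 = 1
kind [2+:8] = (word>>2) & 0xff = 92
slot [10+:6] = (word>>10) & 0x3f = 39  ←

39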